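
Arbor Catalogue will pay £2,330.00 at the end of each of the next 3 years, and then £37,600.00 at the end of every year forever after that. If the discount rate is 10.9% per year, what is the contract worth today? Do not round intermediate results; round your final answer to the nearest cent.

PV of 3-year annuity: £2,330.00 × [1 − (1+0.109)^−3] / 0.109 = 5703.77287
Perpetuity value at year 3: £37,600.00 / 0.109 = 344954.12844
PV of perpetuity: 344954.12844 / (1+0.109)^3 = 252910.41169
Total PV = 5703.77287 + 252910.41169 = 258614.18457

£258614.18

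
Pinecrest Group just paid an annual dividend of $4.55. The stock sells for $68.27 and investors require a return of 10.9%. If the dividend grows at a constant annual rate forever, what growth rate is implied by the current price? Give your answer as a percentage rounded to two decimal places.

3.97%

P = D₀(1+g)/(r−g) ⇒ P(r−g) = D₀(1+g) ⇒ g(P+D₀) = P·r − D₀
g = (P·r − D₀)/(P + D₀) = ($68.27×0.109 − $4.55) / ($68.27 + $4.55) = 0.039707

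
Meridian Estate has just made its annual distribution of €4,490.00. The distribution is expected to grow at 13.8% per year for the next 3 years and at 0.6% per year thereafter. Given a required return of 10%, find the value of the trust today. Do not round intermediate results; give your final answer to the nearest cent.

€67628.84

D_1 = 5109.62000
D_2 = 5814.74756
D_3 = 6617.18272
Terminal value at year 3: TV = D_3×(1+g_2)/(r−g_2) = 6656.88582/0.094 = 70817.93425
P_0 = D_1/(1+r)^1 + D_2/(1+r)^2 + D_3/(1+r)^3 + TV/(1+r)^3
    = 4645.10909 + 4805.57650 + 4971.58732 + 53206.56217 = 67628.83508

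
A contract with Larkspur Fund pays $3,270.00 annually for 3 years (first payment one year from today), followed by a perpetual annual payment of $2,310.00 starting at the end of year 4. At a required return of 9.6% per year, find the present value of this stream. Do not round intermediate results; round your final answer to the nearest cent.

$26466.79

PV of 3-year annuity: $3,270.00 × [1 − (1+0.096)^−3] / 0.096 = 8189.61506
Perpetuity value at year 3: $2,310.00 / 0.096 = 24062.50000
PV of perpetuity: 24062.50000 / (1+0.096)^3 = 18277.17560
Total PV = 8189.61506 + 18277.17560 = 26466.79066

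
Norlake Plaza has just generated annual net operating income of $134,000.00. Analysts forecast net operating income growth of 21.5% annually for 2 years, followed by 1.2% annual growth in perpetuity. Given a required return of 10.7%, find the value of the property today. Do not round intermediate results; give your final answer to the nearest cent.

$2028061.62

D_1 = 162810.00000
D_2 = 197814.15000
Terminal value at year 2: TV = D_2×(1+g_2)/(r−g_2) = 200187.91980/0.095 = 2107241.26105
P_0 = D_1/(1+r)^1 + D_2/(1+r)^2 + TV/(1+r)^2
    = 147073.17073 + 161421.77275 + 1719566.67397 = 2028061.61746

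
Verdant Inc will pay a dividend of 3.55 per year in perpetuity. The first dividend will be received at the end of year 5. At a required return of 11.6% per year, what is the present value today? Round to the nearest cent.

19.73

Value at end of year 4: C / r = 3.55 / 0.116 = 30.6034
Discount to today: PV = 30.6034 / (1 + 0.116)^4 = 30.6034 / 1.551161 = 19.73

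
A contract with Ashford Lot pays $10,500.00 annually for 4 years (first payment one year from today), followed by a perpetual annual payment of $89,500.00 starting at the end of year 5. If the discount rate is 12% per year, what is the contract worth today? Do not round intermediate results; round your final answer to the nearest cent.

PV of 4-year annuity: $10,500.00 × [1 − (1+0.12)^−4] / 0.12 = 31892.16814
Perpetuity value at year 4: $89,500.00 / 0.12 = 745833.33333
PV of perpetuity: 745833.33333 / (1+0.12)^4 = 473990.56681
Total PV = 31892.16814 + 473990.56681 = 505882.73495

$505882.73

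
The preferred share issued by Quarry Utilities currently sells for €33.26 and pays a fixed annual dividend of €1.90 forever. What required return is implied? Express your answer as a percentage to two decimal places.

P = C/r ⇒ r = C/P = €1.90/€33.26 = 0.057126

5.71%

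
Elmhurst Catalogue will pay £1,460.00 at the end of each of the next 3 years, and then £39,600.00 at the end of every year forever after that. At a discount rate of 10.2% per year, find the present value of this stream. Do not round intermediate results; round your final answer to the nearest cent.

£293719.73

PV of 3-year annuity: £1,460.00 × [1 − (1+0.102)^−3] / 0.102 = 3618.05782
Perpetuity value at year 3: £39,600.00 / 0.102 = 388235.29412
PV of perpetuity: 388235.29412 / (1+0.102)^3 = 290101.67117
Total PV = 3618.05782 + 290101.67117 = 293719.72898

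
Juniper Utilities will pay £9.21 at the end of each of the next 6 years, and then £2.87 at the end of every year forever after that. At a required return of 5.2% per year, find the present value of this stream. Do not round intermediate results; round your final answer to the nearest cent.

PV of 6-year annuity: £9.21 × [1 − (1+0.052)^−6] / 0.052 = 46.44961
Perpetuity value at year 6: £2.87 / 0.052 = 55.19231
PV of perpetuity: 55.19231 / (1+0.052)^6 = 40.71778
Total PV = 46.44961 + 40.71778 = 87.16739

£87.17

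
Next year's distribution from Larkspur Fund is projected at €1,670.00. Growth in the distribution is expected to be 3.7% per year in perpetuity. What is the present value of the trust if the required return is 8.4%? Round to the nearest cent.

Growing perpetuity: P = D₁ / (r − g) = €1,670.0000 / (0.084 − 0.037) = €35,531.91

€35531.91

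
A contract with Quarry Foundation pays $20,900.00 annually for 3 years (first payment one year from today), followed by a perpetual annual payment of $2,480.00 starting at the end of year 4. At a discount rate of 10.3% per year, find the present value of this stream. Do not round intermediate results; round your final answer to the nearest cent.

$69644.63

PV of 3-year annuity: $20,900.00 × [1 − (1+0.103)^−3] / 0.103 = 51701.92129
Perpetuity value at year 3: $2,480.00 / 0.103 = 24077.66990
PV of perpetuity: 24077.66990 / (1+0.103)^3 = 17942.70508
Total PV = 51701.92129 + 17942.70508 = 69644.62637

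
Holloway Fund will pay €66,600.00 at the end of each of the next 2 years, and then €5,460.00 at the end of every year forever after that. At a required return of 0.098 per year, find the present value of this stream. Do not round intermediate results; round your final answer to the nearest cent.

PV of 2-year annuity: €66,600.00 × [1 − (1+0.098)^−2] / 0.098 = 115897.75747
Perpetuity value at year 2: €5,460.00 / 0.098 = 55714.28571
PV of perpetuity: 55714.28571 / (1+0.098)^2 = 46212.75785
Total PV = 115897.75747 + 46212.75785 = 162110.51532

€162110.52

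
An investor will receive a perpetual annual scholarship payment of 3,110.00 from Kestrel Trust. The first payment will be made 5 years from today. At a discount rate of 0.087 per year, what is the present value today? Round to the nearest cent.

25604.89

Value at end of year 4: C / r = 3,110.00 / 0.087 = 35,747.1264
Discount to today: PV = 35,747.1264 / (1 + 0.087)^4 = 35,747.1264 / 1.396105 = 25,604.89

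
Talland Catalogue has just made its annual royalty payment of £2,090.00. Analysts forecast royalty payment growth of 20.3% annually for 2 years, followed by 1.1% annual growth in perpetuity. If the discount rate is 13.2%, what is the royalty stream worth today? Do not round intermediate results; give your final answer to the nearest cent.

D_1 = 2514.27000
D_2 = 3024.66681
Terminal value at year 2: TV = D_2×(1+g_2)/(r−g_2) = 3057.93814/0.121 = 25272.21607
P_0 = D_1/(1+r)^1 + D_2/(1+r)^2 + TV/(1+r)^2
    = 2221.08657 + 2360.39501 + 19721.97811 = 24303.45969

£24303.46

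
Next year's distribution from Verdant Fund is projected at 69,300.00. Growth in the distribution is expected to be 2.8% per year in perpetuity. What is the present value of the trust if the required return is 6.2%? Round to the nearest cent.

2038235.29

Growing perpetuity: P = D₁ / (r − g) = 69,300.0000 / (0.062 − 0.028) = 2,038,235.29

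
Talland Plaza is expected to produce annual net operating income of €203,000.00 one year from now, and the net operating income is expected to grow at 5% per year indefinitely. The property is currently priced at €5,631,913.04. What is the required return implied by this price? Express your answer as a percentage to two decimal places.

P = D₁/(r − g) ⇒ r = D₁/P + g = €203,000.0000/€5,631,913.04 + 0.05 = 0.036045 + 0.05 = 0.086045

8.60%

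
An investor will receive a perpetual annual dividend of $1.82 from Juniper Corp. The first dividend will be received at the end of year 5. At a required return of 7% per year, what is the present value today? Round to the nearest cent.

$19.84

Value at end of year 4: C / r = $1.82 / 0.07 = $26.0000
Discount to today: PV = $26.0000 / (1 + 0.07)^4 = $26.0000 / 1.310796 = $19.84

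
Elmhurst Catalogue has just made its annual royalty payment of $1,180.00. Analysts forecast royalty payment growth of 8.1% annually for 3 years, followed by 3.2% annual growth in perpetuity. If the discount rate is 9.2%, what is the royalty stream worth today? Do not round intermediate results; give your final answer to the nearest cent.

D_1 = 1275.58000
D_2 = 1378.90198
D_3 = 1490.59304
Terminal value at year 3: TV = D_3×(1+g_2)/(r−g_2) = 1538.29202/0.06 = 25638.20029
P_0 = D_1/(1+r)^1 + D_2/(1+r)^2 + D_3/(1+r)^3 + TV/(1+r)^3
    = 1168.11355 + 1156.34684 + 1144.69866 + 19688.81694 = 23157.97599

$23157.98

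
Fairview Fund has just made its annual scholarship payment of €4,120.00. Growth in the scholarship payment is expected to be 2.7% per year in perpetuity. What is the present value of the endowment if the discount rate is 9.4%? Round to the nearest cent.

€63152.84

D₁ = D₀ × (1 + g) = €4,120.00 × 1.027 = €4,231.2400
Growing perpetuity: P = D₁ / (r − g) = €4,231.2400 / (0.094 − 0.027) = €63,152.84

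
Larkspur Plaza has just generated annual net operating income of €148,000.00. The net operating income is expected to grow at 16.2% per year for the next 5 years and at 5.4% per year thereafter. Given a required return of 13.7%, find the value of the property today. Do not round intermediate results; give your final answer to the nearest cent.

D_1 = 171976.00000
D_2 = 199836.11200
D_3 = 232209.56214
D_4 = 269827.51121
D_5 = 313539.56803
Terminal value at year 5: TV = D_5×(1+g_2)/(r−g_2) = 330470.70470/0.083 = 3981574.75543
P_0 = D_1/(1+r)^1 + D_2/(1+r)^2 + D_3/(1+r)^3 + D_4/(1+r)^4 + D_5/(1+r)^5 + TV/(1+r)^5
    = 151254.17766 + 154579.90716 + 157978.76176 + 161452.34931 + 165002.31301 + 2095330.57731 = 2885598.08622

€2885598.09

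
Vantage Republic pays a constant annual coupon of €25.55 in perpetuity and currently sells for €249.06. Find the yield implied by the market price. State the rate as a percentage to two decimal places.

P = C/r ⇒ r = C/P = €25.55/€249.06 = 0.102586

10.26%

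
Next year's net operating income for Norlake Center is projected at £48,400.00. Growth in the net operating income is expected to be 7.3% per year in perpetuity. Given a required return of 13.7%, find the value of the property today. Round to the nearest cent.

Growing perpetuity: P = D₁ / (r − g) = £48,400.0000 / (0.137 − 0.073) = £756,250.00

£756250.00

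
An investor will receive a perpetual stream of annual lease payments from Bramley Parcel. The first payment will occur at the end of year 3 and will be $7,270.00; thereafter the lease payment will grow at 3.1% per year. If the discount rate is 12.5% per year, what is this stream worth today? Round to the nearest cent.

Value at end of year 2: C₁ / (r − g) = $7,270.00 / (0.125 − 0.031) = $77,340.4255
Discount to today: PV = $77,340.4255 / (1 + 0.125)^2 = $77,340.4255 / 1.265625 = $61,108.48

$61108.48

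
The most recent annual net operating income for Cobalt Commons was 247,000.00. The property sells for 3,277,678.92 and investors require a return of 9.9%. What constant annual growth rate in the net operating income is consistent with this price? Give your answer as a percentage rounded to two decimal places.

2.20%

P = D₀(1+g)/(r−g) ⇒ P(r−g) = D₀(1+g) ⇒ g(P+D₀) = P·r − D₀
g = (P·r − D₀)/(P + D₀) = (3,277,678.92×0.099 − 247,000.00) / (3,277,678.92 + 247,000.00) = 0.021985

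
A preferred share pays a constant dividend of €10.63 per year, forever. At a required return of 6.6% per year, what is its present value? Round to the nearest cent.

Level perpetuity: PV = C / r = €10.63 / 0.066 = €161.06

€161.06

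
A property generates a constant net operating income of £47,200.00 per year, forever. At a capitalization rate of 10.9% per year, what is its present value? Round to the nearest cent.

Level perpetuity: PV = C / r = £47,200.00 / 0.109 = £433,027.52

£433027.52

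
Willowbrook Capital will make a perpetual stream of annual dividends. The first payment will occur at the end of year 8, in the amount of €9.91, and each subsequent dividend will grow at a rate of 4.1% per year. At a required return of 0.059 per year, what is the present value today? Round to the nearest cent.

Value at end of year 7: C₁ / (r − g) = €9.91 / (0.059 − 0.041) = €550.5556
Discount to today: PV = €550.5556 / (1 + 0.059)^7 = €550.5556 / 1.493729 = €368.58

€368.58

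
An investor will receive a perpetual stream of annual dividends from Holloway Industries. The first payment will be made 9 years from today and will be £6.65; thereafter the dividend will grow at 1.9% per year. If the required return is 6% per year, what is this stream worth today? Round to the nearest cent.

Value at end of year 8: C₁ / (r − g) = £6.65 / (0.06 − 0.019) = £162.1951
Discount to today: PV = £162.1951 / (1 + 0.06)^8 = £162.1951 / 1.593848 = £101.76

£101.76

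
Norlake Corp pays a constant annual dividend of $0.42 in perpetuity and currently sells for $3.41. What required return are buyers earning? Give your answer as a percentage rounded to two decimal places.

12.32%

P = C/r ⇒ r = C/P = $0.42/$3.41 = 0.123167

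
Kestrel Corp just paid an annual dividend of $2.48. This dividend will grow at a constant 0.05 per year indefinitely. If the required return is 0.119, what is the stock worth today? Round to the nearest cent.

D₁ = D₀ × (1 + g) = $2.48 × 1.05 = $2.6040
Growing perpetuity: P = D₁ / (r − g) = $2.6040 / (0.119 − 0.05) = $37.74

$37.74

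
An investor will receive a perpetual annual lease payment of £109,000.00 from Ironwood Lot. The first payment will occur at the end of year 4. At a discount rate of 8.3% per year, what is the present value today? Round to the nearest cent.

Value at end of year 3: C / r = £109,000.00 / 0.083 = £1,313,253.0120
Discount to today: PV = £1,313,253.0120 / (1 + 0.083)^3 = £1,313,253.0120 / 1.270239 = £1,033,863.10

£1033863.10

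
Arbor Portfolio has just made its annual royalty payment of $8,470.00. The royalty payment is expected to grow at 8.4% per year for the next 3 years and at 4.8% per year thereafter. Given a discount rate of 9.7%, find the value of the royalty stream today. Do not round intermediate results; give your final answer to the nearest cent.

$199602.50

D_1 = 9181.48000
D_2 = 9952.72432
D_3 = 10788.75316
Terminal value at year 3: TV = D_3×(1+g_2)/(r−g_2) = 11306.61331/0.049 = 230747.21050
P_0 = D_1/(1+r)^1 + D_2/(1+r)^2 + D_3/(1+r)^3 + TV/(1+r)^3
    = 8369.62625 + 8270.44199 + 8172.43310 + 174789.99777 = 199602.49911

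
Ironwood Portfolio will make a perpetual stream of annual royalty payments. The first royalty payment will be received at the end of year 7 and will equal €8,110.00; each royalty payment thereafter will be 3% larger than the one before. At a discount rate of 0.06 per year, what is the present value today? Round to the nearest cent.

Value at end of year 6: C₁ / (r − g) = €8,110.00 / (0.06 − 0.03) = €270,333.3333
Discount to today: PV = €270,333.3333 / (1 + 0.06)^6 = €270,333.3333 / 1.418519 = €190,574.33

€190574.33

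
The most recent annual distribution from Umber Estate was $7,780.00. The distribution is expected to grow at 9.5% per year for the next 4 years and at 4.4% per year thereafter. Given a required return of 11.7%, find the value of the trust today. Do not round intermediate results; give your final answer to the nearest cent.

$132372.11

D_1 = 8519.10000
D_2 = 9328.41450
D_3 = 10214.61388
D_4 = 11185.00220
Terminal value at year 4: TV = D_4×(1+g_2)/(r−g_2) = 11677.14229/0.073 = 159960.85332
P_0 = D_1/(1+r)^1 + D_2/(1+r)^2 + D_3/(1+r)^3 + D_4/(1+r)^4 + TV/(1+r)^4
    = 7626.76813 + 7476.55425 + 7329.29893 + 7184.94390 + 102754.54009 = 132372.10530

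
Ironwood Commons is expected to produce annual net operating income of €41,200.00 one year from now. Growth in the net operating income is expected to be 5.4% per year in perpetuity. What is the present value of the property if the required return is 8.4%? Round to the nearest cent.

Growing perpetuity: P = D₁ / (r − g) = €41,200.0000 / (0.084 − 0.054) = €1,373,333.33

€1373333.33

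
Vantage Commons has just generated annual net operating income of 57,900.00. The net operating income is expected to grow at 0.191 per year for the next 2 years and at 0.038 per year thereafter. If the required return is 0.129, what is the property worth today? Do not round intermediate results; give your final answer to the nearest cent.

860484.43

D_1 = 68958.90000
D_2 = 82130.04990
Terminal value at year 2: TV = D_2×(1+g_2)/(r−g_2) = 85250.99180/0.091 = 936824.08567
P_0 = D_1/(1+r)^1 + D_2/(1+r)^2 + TV/(1+r)^2
    = 61079.62799 + 64433.86797 + 734970.93352 = 860484.42948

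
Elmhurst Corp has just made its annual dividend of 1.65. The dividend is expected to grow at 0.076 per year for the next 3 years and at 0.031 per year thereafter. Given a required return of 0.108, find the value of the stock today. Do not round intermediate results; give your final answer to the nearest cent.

24.90

D_1 = 1.77540
D_2 = 1.91033
D_3 = 2.05552
Terminal value at year 3: TV = D_3×(1+g_2)/(r−g_2) = 2.11924/0.077 = 27.52255
P_0 = D_1/(1+r)^1 + D_2/(1+r)^2 + D_3/(1+r)^3 + TV/(1+r)^3
    = 1.60235 + 1.55607 + 1.51113 + 20.23343 = 24.90297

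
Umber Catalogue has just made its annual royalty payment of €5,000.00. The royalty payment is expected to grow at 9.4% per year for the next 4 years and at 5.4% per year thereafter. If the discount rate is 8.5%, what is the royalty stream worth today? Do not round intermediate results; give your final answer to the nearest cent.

€196129.33

D_1 = 5470.00000
D_2 = 5984.18000
D_3 = 6546.69292
D_4 = 7162.08205
Terminal value at year 4: TV = D_4×(1+g_2)/(r−g_2) = 7548.83449/0.031 = 243510.78985
P_0 = D_1/(1+r)^1 + D_2/(1+r)^2 + D_3/(1+r)^3 + D_4/(1+r)^4 + TV/(1+r)^4
    = 5041.47465 + 5083.29334 + 5125.45891 + 5167.97423 + 175711.12390 = 196129.32503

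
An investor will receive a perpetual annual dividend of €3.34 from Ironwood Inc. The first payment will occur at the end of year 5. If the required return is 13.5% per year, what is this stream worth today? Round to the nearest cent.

Value at end of year 4: C / r = €3.34 / 0.135 = €24.7407
Discount to today: PV = €24.7407 / (1 + 0.135)^4 = €24.7407 / 1.659524 = €14.91

€14.91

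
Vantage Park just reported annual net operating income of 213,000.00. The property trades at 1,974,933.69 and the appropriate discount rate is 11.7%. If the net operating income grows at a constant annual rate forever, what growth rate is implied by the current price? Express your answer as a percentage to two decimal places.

P = D₀(1+g)/(r−g) ⇒ P(r−g) = D₀(1+g) ⇒ g(P+D₀) = P·r − D₀
g = (P·r − D₀)/(P + D₀) = (1,974,933.69×0.117 − 213,000.00) / (1,974,933.69 + 213,000.00) = 0.008258

0.83%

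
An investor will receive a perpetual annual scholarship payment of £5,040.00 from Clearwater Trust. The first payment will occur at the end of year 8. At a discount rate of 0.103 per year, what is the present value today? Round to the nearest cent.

£24635.69

Value at end of year 7: C / r = £5,040.00 / 0.103 = £48,932.0388
Discount to today: PV = £48,932.0388 / (1 + 0.103)^7 = £48,932.0388 / 1.986226 = £24,635.69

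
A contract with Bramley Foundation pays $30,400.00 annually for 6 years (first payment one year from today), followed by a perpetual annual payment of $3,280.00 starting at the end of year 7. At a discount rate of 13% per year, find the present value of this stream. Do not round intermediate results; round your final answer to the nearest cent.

$133644.32

PV of 6-year annuity: $30,400.00 × [1 − (1+0.13)^−6] / 0.13 = 121525.51358
Perpetuity value at year 6: $3,280.00 / 0.13 = 25230.76923
PV of perpetuity: 25230.76923 / (1+0.13)^6 = 12118.80592
Total PV = 121525.51358 + 12118.80592 = 133644.31951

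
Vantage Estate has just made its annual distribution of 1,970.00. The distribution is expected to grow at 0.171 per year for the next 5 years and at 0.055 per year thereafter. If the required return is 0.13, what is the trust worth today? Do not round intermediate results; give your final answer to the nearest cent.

D_1 = 2306.87000
D_2 = 2701.34477
D_3 = 3163.27473
D_4 = 3704.19470
D_5 = 4337.61200
Terminal value at year 5: TV = D_5×(1+g_2)/(r−g_2) = 4576.18066/0.075 = 61015.74211
P_0 = D_1/(1+r)^1 + D_2/(1+r)^2 + D_3/(1+r)^3 + D_4/(1+r)^4 + D_5/(1+r)^5 + TV/(1+r)^5
    = 2041.47788 + 2115.54920 + 2192.30806 + 2271.85198 + 2354.28201 + 33116.90028 = 44092.36941

44092.37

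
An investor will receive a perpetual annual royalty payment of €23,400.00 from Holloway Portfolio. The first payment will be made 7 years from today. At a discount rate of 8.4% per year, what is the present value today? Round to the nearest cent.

€171696.28

Value at end of year 6: C / r = €23,400.00 / 0.084 = €278,571.4286
Discount to today: PV = €278,571.4286 / (1 + 0.084)^6 = €278,571.4286 / 1.622466 = €171,696.28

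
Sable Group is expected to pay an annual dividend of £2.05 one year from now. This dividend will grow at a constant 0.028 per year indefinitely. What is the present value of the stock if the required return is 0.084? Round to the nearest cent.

Growing perpetuity: P = D₁ / (r − g) = £2.0500 / (0.084 − 0.028) = £36.61

£36.61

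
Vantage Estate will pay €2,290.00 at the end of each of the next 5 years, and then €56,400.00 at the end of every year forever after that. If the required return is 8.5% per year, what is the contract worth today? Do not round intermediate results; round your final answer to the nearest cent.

€450301.27

PV of 5-year annuity: €2,290.00 × [1 − (1+0.085)^−5] / 0.085 = 9024.07036
Perpetuity value at year 5: €56,400.00 / 0.085 = 663529.41176
PV of perpetuity: 663529.41176 / (1+0.085)^5 = 441277.19851
Total PV = 9024.07036 + 441277.19851 = 450301.26887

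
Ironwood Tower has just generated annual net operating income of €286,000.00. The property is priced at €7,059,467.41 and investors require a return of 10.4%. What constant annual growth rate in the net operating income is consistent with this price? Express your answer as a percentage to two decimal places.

6.10%

P = D₀(1+g)/(r−g) ⇒ P(r−g) = D₀(1+g) ⇒ g(P+D₀) = P·r − D₀
g = (P·r − D₀)/(P + D₀) = (€7,059,467.41×0.104 − €286,000.00) / (€7,059,467.41 + €286,000.00) = 0.061015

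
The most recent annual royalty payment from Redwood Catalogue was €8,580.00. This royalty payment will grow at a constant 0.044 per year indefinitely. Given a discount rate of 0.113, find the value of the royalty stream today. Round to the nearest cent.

D₁ = D₀ × (1 + g) = €8,580.00 × 1.044 = €8,957.5200
Growing perpetuity: P = D₁ / (r − g) = €8,957.5200 / (0.113 − 0.044) = €129,819.13

€129819.13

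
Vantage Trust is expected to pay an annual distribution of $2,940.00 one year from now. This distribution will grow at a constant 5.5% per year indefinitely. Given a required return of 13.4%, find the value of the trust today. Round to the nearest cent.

Growing perpetuity: P = D₁ / (r − g) = $2,940.0000 / (0.134 − 0.055) = $37,215.19

$37215.19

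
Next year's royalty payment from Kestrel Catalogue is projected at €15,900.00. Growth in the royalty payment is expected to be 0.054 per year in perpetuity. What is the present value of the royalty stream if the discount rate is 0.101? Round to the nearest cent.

Growing perpetuity: P = D₁ / (r − g) = €15,900.0000 / (0.101 − 0.054) = €338,297.87

€338297.87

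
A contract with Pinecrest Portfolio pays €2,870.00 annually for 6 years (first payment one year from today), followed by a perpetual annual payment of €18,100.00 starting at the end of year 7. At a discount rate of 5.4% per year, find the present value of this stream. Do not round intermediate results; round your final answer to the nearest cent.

PV of 6-year annuity: €2,870.00 × [1 − (1+0.054)^−6] / 0.054 = 14382.73011
Perpetuity value at year 6: €18,100.00 / 0.054 = 335185.18519
PV of perpetuity: 335185.18519 / (1+0.054)^6 = 244478.76880
Total PV = 14382.73011 + 244478.76880 = 258861.49891

€258861.50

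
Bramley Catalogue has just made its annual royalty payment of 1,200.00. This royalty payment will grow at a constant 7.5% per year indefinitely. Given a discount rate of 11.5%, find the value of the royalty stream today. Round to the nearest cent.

D₁ = D₀ × (1 + g) = 1,200.00 × 1.075 = 1,290.0000
Growing perpetuity: P = D₁ / (r − g) = 1,290.0000 / (0.115 − 0.075) = 32,250.00

32250.00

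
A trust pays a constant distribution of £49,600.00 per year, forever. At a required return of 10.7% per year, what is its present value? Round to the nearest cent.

£463551.40

Level perpetuity: PV = C / r = £49,600.00 / 0.107 = £463,551.40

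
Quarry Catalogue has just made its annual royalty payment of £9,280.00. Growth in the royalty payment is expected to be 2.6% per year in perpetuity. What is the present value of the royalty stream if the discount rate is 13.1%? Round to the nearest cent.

£90678.86

D₁ = D₀ × (1 + g) = £9,280.00 × 1.026 = £9,521.2800
Growing perpetuity: P = D₁ / (r − g) = £9,521.2800 / (0.131 − 0.026) = £90,678.86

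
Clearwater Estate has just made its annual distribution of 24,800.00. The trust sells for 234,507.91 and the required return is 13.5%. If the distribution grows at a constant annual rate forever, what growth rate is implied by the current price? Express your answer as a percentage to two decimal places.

P = D₀(1+g)/(r−g) ⇒ P(r−g) = D₀(1+g) ⇒ g(P+D₀) = P·r − D₀
g = (P·r − D₀)/(P + D₀) = (234,507.91×0.135 − 24,800.00) / (234,507.91 + 24,800.00) = 0.026450

2.64%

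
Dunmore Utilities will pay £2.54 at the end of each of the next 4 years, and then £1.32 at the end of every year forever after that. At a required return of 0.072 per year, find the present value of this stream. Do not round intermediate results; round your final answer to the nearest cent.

£22.45

PV of 4-year annuity: £2.54 × [1 − (1+0.072)^−4] / 0.072 = 8.56481
Perpetuity value at year 4: £1.32 / 0.072 = 18.33333
PV of perpetuity: 18.33333 / (1+0.072)^4 = 13.88233
Total PV = 8.56481 + 13.88233 = 22.44714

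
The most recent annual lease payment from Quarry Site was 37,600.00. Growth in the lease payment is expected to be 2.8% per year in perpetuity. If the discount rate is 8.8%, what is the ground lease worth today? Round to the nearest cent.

644213.33

D₁ = D₀ × (1 + g) = 37,600.00 × 1.028 = 38,652.8000
Growing perpetuity: P = D₁ / (r − g) = 38,652.8000 / (0.088 − 0.028) = 644,213.33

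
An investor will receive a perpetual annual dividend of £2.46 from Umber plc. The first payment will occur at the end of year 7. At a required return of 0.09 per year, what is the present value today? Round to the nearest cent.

£16.30

Value at end of year 6: C / r = £2.46 / 0.09 = £27.3333
Discount to today: PV = £27.3333 / (1 + 0.09)^6 = £27.3333 / 1.677100 = £16.30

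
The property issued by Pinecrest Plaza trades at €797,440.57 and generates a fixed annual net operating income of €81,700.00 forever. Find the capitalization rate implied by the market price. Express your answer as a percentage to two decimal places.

P = C/r ⇒ r = C/P = €81,700.00/€797,440.57 = 0.102453

10.25%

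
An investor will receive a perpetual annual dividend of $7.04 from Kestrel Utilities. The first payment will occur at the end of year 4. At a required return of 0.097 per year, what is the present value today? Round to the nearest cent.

$54.98

Value at end of year 3: C / r = $7.04 / 0.097 = $72.5773
Discount to today: PV = $72.5773 / (1 + 0.097)^3 = $72.5773 / 1.320140 = $54.98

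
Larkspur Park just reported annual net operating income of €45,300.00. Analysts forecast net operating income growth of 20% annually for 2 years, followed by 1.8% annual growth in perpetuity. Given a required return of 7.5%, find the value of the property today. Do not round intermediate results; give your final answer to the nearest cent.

D_1 = 54360.00000
D_2 = 65232.00000
Terminal value at year 2: TV = D_2×(1+g_2)/(r−g_2) = 66406.17600/0.057 = 1165020.63158
P_0 = D_1/(1+r)^1 + D_2/(1+r)^2 + TV/(1+r)^2
    = 50567.44186 + 56447.37696 + 1008130.34642 = 1115145.16524

€1115145.17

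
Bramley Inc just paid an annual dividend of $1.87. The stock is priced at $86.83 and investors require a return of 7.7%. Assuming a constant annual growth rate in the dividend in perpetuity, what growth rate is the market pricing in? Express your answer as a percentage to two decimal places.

P = D₀(1+g)/(r−g) ⇒ P(r−g) = D₀(1+g) ⇒ g(P+D₀) = P·r − D₀
g = (P·r − D₀)/(P + D₀) = ($86.83×0.077 − $1.87) / ($86.83 + $1.87) = 0.054294

5.43%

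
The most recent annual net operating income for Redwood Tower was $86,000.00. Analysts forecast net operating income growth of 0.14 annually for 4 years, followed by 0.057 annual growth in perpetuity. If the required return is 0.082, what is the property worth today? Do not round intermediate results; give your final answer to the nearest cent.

$4873316.50

D_1 = 98040.00000
D_2 = 111765.60000
D_3 = 127412.78400
D_4 = 145250.57376
Terminal value at year 4: TV = D_4×(1+g_2)/(r−g_2) = 153529.85646/0.025 = 6141194.25857
P_0 = D_1/(1+r)^1 + D_2/(1+r)^2 + D_3/(1+r)^3 + D_4/(1+r)^4 + TV/(1+r)^4
    = 90609.98152 + 95467.07849 + 100584.53741 + 105976.31483 + 4480678.59118 = 4873316.50343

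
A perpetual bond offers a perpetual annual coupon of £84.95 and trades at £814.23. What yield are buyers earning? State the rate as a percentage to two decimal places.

P = C/r ⇒ r = C/P = £84.95/£814.23 = 0.104332

10.43%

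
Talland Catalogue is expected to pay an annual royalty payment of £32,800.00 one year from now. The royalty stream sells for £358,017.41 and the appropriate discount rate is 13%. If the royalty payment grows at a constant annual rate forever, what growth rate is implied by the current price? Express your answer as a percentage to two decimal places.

P = D₁/(r−g) ⇒ g = r − D₁/P = 0.13 − £32,800.00/£358,017.41 = 0.038384

3.84%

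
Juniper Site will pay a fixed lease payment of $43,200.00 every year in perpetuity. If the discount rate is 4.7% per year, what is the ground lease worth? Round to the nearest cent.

$919148.94

Level perpetuity: PV = C / r = $43,200.00 / 0.047 = $919,148.94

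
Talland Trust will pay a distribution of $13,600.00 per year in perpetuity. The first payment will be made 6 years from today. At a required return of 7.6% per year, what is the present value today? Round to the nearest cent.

Value at end of year 5: C / r = $13,600.00 / 0.076 = $178,947.3684
Discount to today: PV = $178,947.3684 / (1 + 0.076)^5 = $178,947.3684 / 1.442319 = $124,069.19

$124069.19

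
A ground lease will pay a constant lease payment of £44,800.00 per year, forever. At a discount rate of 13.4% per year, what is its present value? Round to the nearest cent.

£334328.36

Level perpetuity: PV = C / r = £44,800.00 / 0.134 = £334,328.36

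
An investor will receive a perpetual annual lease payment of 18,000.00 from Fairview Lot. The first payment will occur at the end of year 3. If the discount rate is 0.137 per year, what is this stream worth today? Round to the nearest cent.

Value at end of year 2: C / r = 18,000.00 / 0.137 = 131,386.8613
Discount to today: PV = 131,386.8613 / (1 + 0.137)^2 = 131,386.8613 / 1.292769 = 101,632.13

101632.13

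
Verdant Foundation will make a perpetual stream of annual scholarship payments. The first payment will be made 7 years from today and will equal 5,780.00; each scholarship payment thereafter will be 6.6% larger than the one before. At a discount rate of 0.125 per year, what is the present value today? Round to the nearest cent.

48323.76

Value at end of year 6: C₁ / (r − g) = 5,780.00 / (0.125 − 0.066) = 97,966.1017
Discount to today: PV = 97,966.1017 / (1 + 0.125)^6 = 97,966.1017 / 2.027287 = 48,323.76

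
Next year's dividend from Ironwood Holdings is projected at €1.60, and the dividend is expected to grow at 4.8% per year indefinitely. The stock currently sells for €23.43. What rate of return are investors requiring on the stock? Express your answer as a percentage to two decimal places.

11.63%

P = D₁/(r − g) ⇒ r = D₁/P + g = €1.6000/€23.43 + 0.048 = 0.068289 + 0.048 = 0.116289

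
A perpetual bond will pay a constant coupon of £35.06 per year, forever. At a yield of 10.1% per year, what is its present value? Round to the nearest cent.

£347.13

Level perpetuity: PV = C / r = £35.06 / 0.101 = £347.13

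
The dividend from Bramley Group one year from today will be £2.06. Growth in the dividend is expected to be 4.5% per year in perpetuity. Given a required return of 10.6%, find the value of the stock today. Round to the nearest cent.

£33.77

Growing perpetuity: P = D₁ / (r − g) = £2.0600 / (0.106 − 0.045) = £33.77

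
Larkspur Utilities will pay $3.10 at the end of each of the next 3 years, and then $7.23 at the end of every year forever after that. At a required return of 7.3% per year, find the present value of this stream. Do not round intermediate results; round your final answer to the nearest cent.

$88.26

PV of 3-year annuity: $3.10 × [1 − (1+0.073)^−3] / 0.073 = 8.09099
Perpetuity value at year 3: $7.23 / 0.073 = 99.04110
PV of perpetuity: 99.04110 / (1+0.073)^3 = 80.17081
Total PV = 8.09099 + 80.17081 = 88.26180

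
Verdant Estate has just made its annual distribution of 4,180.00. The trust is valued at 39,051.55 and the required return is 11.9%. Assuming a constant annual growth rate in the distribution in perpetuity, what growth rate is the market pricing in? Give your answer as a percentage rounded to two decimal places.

1.08%

P = D₀(1+g)/(r−g) ⇒ P(r−g) = D₀(1+g) ⇒ g(P+D₀) = P·r − D₀
g = (P·r − D₀)/(P + D₀) = (39,051.55×0.119 − 4,180.00) / (39,051.55 + 4,180.00) = 0.010805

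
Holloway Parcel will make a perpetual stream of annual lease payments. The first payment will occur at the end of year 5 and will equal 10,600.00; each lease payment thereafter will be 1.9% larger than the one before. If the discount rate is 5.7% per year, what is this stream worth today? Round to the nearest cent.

Value at end of year 4: C₁ / (r − g) = 10,600.00 / (0.057 − 0.019) = 278,947.3684
Discount to today: PV = 278,947.3684 / (1 + 0.057)^4 = 278,947.3684 / 1.248245 = 223,471.59

223471.59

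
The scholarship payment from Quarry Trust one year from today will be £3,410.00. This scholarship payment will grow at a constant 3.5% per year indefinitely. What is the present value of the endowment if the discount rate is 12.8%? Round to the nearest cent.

Growing perpetuity: P = D₁ / (r − g) = £3,410.0000 / (0.128 − 0.035) = £36,666.67

£36666.67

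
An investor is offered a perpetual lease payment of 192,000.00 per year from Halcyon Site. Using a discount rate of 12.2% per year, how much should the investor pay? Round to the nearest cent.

Level perpetuity: PV = C / r = 192,000.00 / 0.122 = 1,573,770.49

1573770.49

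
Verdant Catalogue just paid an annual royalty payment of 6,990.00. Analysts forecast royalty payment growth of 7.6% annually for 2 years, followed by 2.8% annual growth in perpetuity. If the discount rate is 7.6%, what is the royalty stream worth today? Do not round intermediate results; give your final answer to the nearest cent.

163682.50

D_1 = 7521.24000
D_2 = 8092.85424
Terminal value at year 2: TV = D_2×(1+g_2)/(r−g_2) = 8319.45416/0.048 = 173321.96164
P_0 = D_1/(1+r)^1 + D_2/(1+r)^2 + TV/(1+r)^2
    = 6990.00000 + 6990.00000 + 149702.50000 = 163682.50000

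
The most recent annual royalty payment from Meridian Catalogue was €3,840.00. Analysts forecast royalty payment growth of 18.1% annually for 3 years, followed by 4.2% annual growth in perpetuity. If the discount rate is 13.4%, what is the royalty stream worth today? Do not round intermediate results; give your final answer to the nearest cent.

D_1 = 4535.04000
D_2 = 5355.88224
D_3 = 6325.29693
Terminal value at year 3: TV = D_3×(1+g_2)/(r−g_2) = 6590.95940/0.092 = 71640.86300
P_0 = D_1/(1+r)^1 + D_2/(1+r)^2 + D_3/(1+r)^3 + TV/(1+r)^3
    = 3999.15344 + 4164.90318 + 4337.52263 + 49127.15847 = 61628.73773

€61628.74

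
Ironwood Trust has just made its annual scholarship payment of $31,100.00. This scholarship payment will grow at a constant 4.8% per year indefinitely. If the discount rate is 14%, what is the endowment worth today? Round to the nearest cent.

D₁ = D₀ × (1 + g) = $31,100.00 × 1.048 = $32,592.8000
Growing perpetuity: P = D₁ / (r − g) = $32,592.8000 / (0.14 − 0.048) = $354,269.57

$354269.57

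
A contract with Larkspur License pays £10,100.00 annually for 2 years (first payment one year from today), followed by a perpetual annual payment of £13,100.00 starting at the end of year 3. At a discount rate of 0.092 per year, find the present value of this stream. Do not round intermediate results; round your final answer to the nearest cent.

£137128.25

PV of 2-year annuity: £10,100.00 × [1 − (1+0.092)^−2] / 0.092 = 17718.94162
Perpetuity value at year 2: £13,100.00 / 0.092 = 142391.30435
PV of perpetuity: 142391.30435 / (1+0.092)^2 = 119409.31076
Total PV = 17718.94162 + 119409.31076 = 137128.25238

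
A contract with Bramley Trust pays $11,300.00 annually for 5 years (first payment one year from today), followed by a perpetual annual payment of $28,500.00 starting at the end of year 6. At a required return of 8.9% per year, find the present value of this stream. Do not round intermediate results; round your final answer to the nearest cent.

$253148.77

PV of 5-year annuity: $11,300.00 × [1 − (1+0.089)^−5] / 0.089 = 44067.34056
Perpetuity value at year 5: $28,500.00 / 0.089 = 320224.71910
PV of perpetuity: 320224.71910 / (1+0.089)^5 = 209081.42654
Total PV = 44067.34056 + 209081.42654 = 253148.76710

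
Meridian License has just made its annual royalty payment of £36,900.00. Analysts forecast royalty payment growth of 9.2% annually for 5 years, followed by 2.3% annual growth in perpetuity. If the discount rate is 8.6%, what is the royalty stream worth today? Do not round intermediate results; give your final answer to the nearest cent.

£803502.35

D_1 = 40294.80000
D_2 = 44001.92160
D_3 = 48050.09839
D_4 = 52470.70744
D_5 = 57298.01252
Terminal value at year 5: TV = D_5×(1+g_2)/(r−g_2) = 58615.86681/0.063 = 930410.58431
P_0 = D_1/(1+r)^1 + D_2/(1+r)^2 + D_3/(1+r)^3 + D_4/(1+r)^4 + D_5/(1+r)^5 + TV/(1+r)^5
    = 37103.86740 + 37308.86115 + 37514.98745 + 37722.25257 + 37930.66281 + 615921.71515 = 803502.34653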